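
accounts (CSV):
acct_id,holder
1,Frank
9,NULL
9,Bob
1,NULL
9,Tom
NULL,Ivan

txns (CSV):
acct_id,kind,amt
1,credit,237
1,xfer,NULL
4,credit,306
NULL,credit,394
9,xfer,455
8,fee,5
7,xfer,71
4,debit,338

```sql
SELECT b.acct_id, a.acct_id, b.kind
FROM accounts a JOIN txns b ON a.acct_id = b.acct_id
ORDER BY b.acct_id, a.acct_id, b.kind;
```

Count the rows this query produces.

INNER JOIN keeps only pairs where the ON condition holds.
Matching on a.acct_id = b.acct_id. A NULL in a compared column never satisfies the condition.
Matched pairs: 7.
Total: 7 rows.

7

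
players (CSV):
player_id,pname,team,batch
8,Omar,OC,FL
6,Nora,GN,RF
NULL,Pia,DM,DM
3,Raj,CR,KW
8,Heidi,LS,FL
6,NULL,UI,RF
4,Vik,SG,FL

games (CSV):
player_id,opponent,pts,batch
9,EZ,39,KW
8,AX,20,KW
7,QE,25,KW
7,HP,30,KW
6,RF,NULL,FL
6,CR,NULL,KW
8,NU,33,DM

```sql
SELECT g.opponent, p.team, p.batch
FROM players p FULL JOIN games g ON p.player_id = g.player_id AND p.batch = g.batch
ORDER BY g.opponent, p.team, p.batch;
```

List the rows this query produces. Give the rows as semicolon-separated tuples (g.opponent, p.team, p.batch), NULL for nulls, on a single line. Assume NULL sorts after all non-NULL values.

(AX, NULL, NULL); (CR, NULL, NULL); (EZ, NULL, NULL); (HP, NULL, NULL); (NU, NULL, NULL); (QE, NULL, NULL); (RF, NULL, NULL); (NULL, CR, KW); (NULL, DM, DM); (NULL, GN, RF); (NULL, LS, FL); (NULL, OC, FL); (NULL, SG, FL); (NULL, UI, RF)

FULL OUTER JOIN keeps every row from both sides; unmatched rows get NULL for the other side's columns.
Matching on p.player_id = g.player_id AND p.batch = g.batch. A NULL in a compared column never satisfies the condition.
Matched pairs: 0; unmatched p rows kept: 7; unmatched g rows kept: 7.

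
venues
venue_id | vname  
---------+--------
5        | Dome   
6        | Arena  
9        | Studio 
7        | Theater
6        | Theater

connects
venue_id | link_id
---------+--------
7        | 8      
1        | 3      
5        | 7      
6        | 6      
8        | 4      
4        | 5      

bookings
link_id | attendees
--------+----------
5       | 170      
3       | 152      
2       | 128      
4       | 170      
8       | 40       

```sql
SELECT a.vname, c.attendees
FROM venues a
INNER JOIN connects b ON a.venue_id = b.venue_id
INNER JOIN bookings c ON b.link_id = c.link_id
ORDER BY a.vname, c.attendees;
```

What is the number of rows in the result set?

1

Joins associate left-to-right: venues INNER JOIN connects on venue_id gives 4 intermediate row(s).
Then INNER JOIN `bookings c` on link_id: keep only rows whose b.link_id appears in c.
Result: 1 row(s).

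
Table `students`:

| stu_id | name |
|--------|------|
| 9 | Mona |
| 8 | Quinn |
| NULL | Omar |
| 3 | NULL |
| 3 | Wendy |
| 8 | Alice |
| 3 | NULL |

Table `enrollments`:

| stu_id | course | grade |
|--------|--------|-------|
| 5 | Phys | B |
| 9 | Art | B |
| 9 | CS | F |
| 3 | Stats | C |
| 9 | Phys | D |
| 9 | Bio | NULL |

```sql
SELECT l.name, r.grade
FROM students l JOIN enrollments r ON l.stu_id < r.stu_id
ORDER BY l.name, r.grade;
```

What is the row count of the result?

23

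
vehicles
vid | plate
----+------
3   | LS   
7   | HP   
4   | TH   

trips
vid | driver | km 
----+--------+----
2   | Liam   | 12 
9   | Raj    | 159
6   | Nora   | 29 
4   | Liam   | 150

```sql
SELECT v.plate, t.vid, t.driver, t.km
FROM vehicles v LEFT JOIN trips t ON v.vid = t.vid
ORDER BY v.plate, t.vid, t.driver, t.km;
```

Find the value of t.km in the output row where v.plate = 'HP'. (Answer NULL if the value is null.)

LEFT JOIN keeps every row from `vehicles`; unmatched rows get NULL for `trips`'s columns.
Matching on v.vid = t.vid.
- vid=3: no t row matches, row kept with t columns NULL.
- vid=7: no t row matches, row kept with t columns NULL.
- vid=4: 1 matching t row(s), so 1 row(s) emitted.

NULL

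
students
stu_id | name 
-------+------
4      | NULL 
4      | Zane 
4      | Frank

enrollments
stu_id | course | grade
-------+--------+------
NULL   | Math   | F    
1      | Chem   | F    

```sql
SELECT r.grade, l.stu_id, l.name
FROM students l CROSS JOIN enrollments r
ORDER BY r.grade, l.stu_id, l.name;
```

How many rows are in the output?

6

CROSS JOIN pairs every row of `students` with every row of `enrollments`: 3 × 2 = 6 rows.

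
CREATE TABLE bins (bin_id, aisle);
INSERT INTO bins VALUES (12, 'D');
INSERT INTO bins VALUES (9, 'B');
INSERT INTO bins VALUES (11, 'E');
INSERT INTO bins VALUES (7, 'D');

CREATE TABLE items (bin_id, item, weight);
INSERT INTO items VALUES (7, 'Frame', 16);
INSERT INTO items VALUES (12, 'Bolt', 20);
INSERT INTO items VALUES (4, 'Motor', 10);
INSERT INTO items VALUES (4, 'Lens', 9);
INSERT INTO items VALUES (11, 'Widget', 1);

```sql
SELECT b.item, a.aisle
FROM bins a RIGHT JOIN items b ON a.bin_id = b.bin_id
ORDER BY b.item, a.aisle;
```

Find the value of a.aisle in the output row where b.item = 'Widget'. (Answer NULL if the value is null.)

RIGHT JOIN keeps every row from `items`; unmatched rows get NULL for `bins`'s columns.
Matching on a.bin_id = b.bin_id.
- a[0] bin_id=12 → 1 match(es) in b → 1 row(s).
- a[1] bin_id=9 → no match.
- a[2] bin_id=11 → 1 match(es) in b → 1 row(s).
- a[3] bin_id=7 → 1 match(es) in b → 1 row(s).
- 2 b row(s) had no a match → kept, a columns NULL.

E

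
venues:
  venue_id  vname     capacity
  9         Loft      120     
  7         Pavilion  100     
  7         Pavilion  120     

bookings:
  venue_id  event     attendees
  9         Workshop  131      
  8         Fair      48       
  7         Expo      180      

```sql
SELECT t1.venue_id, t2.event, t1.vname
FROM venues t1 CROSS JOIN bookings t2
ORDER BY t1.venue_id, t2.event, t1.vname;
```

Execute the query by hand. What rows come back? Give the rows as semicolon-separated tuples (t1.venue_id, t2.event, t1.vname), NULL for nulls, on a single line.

(7, Expo, Pavilion); (7, Expo, Pavilion); (7, Fair, Pavilion); (7, Fair, Pavilion); (7, Workshop, Pavilion); (7, Workshop, Pavilion); (9, Expo, Loft); (9, Fair, Loft); (9, Workshop, Loft)

CROSS JOIN pairs every row of `venues` with every row of `bookings`: 3 × 3 = 9 rows.
After projecting and ordering:
t1.venue_id | t2.event | t1.vname
7 | Expo | Pavilion
7 | Expo | Pavilion
7 | Fair | Pavilion
7 | Fair | Pavilion
7 | Workshop | Pavilion
7 | Workshop | Pavilion
9 | Expo | Loft
9 | Fair | Loft
9 | Workshop | Loft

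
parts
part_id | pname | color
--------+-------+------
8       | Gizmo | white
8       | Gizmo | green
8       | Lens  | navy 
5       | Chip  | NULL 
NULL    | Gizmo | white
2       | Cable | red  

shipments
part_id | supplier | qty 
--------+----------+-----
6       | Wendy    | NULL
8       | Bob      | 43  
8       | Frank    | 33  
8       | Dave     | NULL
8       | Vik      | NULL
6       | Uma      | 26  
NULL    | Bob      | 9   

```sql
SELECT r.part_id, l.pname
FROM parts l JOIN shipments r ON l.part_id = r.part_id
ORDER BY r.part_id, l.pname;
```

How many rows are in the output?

12

INNER JOIN keeps only pairs where the ON condition holds.
Matching on l.part_id = r.part_id. A NULL in a compared column never satisfies the condition.
- l (part_id=8) pairs with 4 row(s) of r.
- l (part_id=8) pairs with 4 row(s) of r.
- l (part_id=8) pairs with 4 row(s) of r.
- l (part_id=5) has no partner → excluded.
- l (part_id=NULL) has no partner → excluded.
- l (part_id=2) has no partner → excluded.
Total: 12 rows.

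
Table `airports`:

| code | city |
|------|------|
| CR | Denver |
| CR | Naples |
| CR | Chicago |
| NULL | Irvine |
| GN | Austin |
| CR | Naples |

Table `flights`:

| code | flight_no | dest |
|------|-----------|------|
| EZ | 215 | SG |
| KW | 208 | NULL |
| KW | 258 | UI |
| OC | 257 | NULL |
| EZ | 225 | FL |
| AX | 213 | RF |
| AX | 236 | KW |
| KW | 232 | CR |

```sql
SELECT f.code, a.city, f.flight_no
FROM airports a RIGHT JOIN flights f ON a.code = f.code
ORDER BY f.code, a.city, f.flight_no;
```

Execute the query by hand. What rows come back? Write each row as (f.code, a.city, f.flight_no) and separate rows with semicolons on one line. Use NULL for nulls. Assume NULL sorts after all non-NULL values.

RIGHT JOIN keeps every row from `flights`; unmatched rows get NULL for `airports`'s columns.
Matching on a.code = f.code. A NULL in a compared column never satisfies the condition.
Matched pairs: 0; unmatched f rows kept: 8.

(AX, NULL, 213); (AX, NULL, 236); (EZ, NULL, 215); (EZ, NULL, 225); (KW, NULL, 208); (KW, NULL, 232); (KW, NULL, 258); (OC, NULL, 257)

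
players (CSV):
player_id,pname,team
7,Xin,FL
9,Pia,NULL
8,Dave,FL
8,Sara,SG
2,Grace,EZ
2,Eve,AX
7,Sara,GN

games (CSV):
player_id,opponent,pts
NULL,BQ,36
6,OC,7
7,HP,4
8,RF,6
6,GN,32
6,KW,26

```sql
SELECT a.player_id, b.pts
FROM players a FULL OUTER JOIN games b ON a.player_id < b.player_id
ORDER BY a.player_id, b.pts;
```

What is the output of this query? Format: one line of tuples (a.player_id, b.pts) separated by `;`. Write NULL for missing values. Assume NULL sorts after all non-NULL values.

FULL OUTER JOIN keeps every row from both sides; unmatched rows get NULL for the other side's columns.
Matching on a.player_id < b.player_id. A NULL in a compared column never satisfies the condition.
Matched pairs: 12; unmatched a rows kept: 3; unmatched b rows kept: 1.

(2, 4); (2, 4); (2, 6); (2, 6); (2, 7); (2, 7); (2, 26); (2, 26); (2, 32); (2, 32); (7, 6); (7, 6); (8, NULL); (8, NULL); (9, NULL); (NULL, 36)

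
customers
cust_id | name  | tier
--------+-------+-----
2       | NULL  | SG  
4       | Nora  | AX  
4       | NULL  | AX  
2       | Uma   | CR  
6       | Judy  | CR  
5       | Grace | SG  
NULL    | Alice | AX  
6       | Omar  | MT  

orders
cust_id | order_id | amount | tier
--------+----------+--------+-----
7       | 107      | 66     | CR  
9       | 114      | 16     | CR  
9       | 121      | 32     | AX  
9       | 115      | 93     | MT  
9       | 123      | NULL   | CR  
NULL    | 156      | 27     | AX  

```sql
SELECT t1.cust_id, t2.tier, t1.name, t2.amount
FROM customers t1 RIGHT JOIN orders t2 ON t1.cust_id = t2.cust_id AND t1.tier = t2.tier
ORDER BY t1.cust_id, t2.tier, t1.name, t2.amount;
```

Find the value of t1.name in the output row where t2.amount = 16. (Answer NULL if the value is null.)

NULL

RIGHT JOIN keeps every row from `orders`; unmatched rows get NULL for `customers`'s columns.
Matching on t1.cust_id = t2.cust_id AND t1.tier = t2.tier. A NULL in a compared column never satisfies the condition.
- t1 (cust_id=2, tier=SG) has no partner in t2.
- t1 (cust_id=4, tier=AX) has no partner in t2.
- t1 (cust_id=4, tier=AX) has no partner in t2.
- t1 (cust_id=2, tier=CR) has no partner in t2.
- t1 (cust_id=6, tier=CR) has no partner in t2.
- t1 (cust_id=5, tier=SG) has no partner in t2.
- t1 (cust_id=NULL, tier=AX) has no partner in t2.
- t1 (cust_id=6, tier=MT) has no partner in t2.
- plus 6 unmatched t2 row(s), each kept with NULL t1 columns.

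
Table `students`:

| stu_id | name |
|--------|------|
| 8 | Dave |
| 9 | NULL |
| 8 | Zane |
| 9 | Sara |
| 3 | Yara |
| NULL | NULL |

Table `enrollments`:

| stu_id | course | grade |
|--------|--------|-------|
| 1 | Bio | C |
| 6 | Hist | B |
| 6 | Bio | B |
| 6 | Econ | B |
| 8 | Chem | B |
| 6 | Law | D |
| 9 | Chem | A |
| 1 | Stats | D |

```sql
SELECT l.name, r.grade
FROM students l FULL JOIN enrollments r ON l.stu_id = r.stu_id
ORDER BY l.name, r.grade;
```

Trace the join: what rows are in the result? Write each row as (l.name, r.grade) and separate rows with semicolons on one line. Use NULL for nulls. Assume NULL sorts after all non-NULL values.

FULL OUTER JOIN keeps every row from both sides; unmatched rows get NULL for the other side's columns.
Matching on l.stu_id = r.stu_id. A NULL in a compared column never satisfies the condition.
- l row (stu_id=8): matches 1 r row(s) → 1 output row(s).
- l row (stu_id=9): matches 1 r row(s) → 1 output row(s).
- l row (stu_id=8): matches 1 r row(s) → 1 output row(s).
- l row (stu_id=9): matches 1 r row(s) → 1 output row(s).
- l row (stu_id=3): no match → kept, r columns NULL.
- l row (stu_id=NULL): no match → kept, r columns NULL.
- 6 r row(s) had no l match → kept, l columns NULL.

(Dave, B); (Sara, A); (Yara, NULL); (Zane, B); (NULL, A); (NULL, B); (NULL, B); (NULL, B); (NULL, C); (NULL, D); (NULL, D); (NULL, NULL)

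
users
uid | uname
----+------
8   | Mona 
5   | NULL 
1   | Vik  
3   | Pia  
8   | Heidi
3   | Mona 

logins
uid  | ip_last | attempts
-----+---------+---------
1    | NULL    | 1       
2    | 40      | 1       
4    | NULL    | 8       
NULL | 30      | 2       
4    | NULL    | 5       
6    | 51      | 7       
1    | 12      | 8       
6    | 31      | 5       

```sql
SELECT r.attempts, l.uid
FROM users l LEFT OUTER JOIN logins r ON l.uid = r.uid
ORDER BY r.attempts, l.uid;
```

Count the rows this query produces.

LEFT JOIN keeps every row from `users`; unmatched rows get NULL for `logins`'s columns.
Matching on l.uid = r.uid. A NULL in a compared column never satisfies the condition.
- l row (uid=8): no match → kept, r columns NULL.
- l row (uid=5): no match → kept, r columns NULL.
- l row (uid=1): matches 2 r row(s) → 2 output row(s).
- l row (uid=3): no match → kept, r columns NULL.
- l row (uid=8): no match → kept, r columns NULL.
- l row (uid=3): no match → kept, r columns NULL.
Total: 2 matched + 5 padded = 7 rows.

7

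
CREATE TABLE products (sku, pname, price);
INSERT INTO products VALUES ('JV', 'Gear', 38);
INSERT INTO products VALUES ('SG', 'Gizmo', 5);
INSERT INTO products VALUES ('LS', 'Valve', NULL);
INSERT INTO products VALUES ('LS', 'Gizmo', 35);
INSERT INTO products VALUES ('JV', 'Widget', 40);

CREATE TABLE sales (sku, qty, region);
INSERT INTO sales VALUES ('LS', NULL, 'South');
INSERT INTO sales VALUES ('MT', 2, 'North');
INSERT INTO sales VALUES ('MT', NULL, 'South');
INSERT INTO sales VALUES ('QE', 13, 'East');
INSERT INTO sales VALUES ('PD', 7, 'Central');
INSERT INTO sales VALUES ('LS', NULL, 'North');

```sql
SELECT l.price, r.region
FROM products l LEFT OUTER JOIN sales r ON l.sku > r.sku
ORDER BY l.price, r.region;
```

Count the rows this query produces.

LEFT JOIN keeps every row from `products`; unmatched rows get NULL for `sales`'s columns.
Matching on l.sku > r.sku.
Matched pairs: 6; unmatched l rows kept: 4.
Total: 6 matched + 4 padded = 10 rows.

10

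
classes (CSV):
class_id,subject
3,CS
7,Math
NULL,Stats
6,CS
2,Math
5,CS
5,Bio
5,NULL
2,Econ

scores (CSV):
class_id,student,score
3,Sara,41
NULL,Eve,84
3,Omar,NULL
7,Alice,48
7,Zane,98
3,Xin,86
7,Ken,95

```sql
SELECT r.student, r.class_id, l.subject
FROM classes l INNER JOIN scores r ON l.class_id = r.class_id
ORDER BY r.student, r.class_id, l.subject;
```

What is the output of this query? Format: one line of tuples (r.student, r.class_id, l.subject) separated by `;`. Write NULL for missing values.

(Alice, 7, Math); (Ken, 7, Math); (Omar, 3, CS); (Sara, 3, CS); (Xin, 3, CS); (Zane, 7, Math)

INNER JOIN keeps only pairs where the ON condition holds.
Matching on l.class_id = r.class_id. A NULL in a compared column never satisfies the condition.
- l (class_id=3) pairs with 3 row(s) of r.
- l (class_id=7) pairs with 3 row(s) of r.
- l (class_id=NULL) has no partner → excluded.
- l (class_id=6) has no partner → excluded.
- l (class_id=2) has no partner → excluded.
- l (class_id=5) has no partner → excluded.
- l (class_id=5) has no partner → excluded.
- l (class_id=5) has no partner → excluded.
- l (class_id=2) has no partner → excluded.
After projecting and ordering:
r.student | r.class_id | l.subject
Alice | 7 | Math
Ken | 7 | Math
Omar | 3 | CS
Sara | 3 | CS
Xin | 3 | CS
Zane | 7 | Math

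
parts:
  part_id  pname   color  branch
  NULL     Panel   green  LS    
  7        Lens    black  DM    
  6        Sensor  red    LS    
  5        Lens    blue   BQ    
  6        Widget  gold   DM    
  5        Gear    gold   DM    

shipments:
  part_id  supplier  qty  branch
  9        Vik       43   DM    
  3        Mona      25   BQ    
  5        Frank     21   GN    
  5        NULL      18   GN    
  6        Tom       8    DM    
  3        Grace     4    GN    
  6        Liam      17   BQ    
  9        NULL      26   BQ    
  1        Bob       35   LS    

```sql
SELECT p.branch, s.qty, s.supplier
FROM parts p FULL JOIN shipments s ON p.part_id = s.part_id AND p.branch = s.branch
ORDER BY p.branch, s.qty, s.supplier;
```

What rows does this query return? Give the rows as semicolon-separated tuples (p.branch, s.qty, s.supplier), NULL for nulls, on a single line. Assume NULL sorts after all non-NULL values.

(BQ, NULL, NULL); (DM, 8, Tom); (DM, NULL, NULL); (DM, NULL, NULL); (LS, NULL, NULL); (LS, NULL, NULL); (NULL, 4, Grace); (NULL, 17, Liam); (NULL, 18, NULL); (NULL, 21, Frank); (NULL, 25, Mona); (NULL, 26, NULL); (NULL, 35, Bob); (NULL, 43, Vik)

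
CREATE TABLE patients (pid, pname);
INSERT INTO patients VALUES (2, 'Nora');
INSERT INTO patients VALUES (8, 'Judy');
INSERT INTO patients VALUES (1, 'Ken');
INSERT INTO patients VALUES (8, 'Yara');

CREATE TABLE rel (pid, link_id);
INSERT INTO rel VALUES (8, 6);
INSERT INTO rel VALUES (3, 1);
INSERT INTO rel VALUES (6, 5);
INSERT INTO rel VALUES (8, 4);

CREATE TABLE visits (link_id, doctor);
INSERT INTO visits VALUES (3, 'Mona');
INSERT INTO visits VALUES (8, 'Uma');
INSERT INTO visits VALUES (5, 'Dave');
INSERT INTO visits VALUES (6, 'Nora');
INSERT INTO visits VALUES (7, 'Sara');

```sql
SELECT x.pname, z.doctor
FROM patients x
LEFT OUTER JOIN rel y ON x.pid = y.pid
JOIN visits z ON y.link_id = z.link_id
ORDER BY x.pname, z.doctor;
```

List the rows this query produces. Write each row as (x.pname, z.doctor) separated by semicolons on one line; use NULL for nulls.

Step 1 — x LEFT JOIN y on pid → 6 row(s).
Then INNER JOIN `visits z` on link_id: keep only rows whose y.link_id appears in z.

(Judy, Nora); (Yara, Nora)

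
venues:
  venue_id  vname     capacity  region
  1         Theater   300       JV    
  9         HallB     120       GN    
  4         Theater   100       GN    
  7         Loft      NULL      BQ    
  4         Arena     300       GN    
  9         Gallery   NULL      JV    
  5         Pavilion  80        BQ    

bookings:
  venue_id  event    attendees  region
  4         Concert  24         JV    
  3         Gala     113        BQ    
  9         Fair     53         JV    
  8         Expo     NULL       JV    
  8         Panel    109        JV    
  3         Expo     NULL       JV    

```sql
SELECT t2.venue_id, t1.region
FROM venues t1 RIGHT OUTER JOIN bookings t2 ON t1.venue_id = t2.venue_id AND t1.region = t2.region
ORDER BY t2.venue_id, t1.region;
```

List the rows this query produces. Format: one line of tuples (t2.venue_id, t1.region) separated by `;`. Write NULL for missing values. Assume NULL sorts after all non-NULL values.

RIGHT JOIN keeps every row from `bookings`; unmatched rows get NULL for `venues`'s columns.
Matching on t1.venue_id = t2.venue_id AND t1.region = t2.region.
- venue_id=1, region=JV: no matching t2 row.
- venue_id=9, region=GN: no matching t2 row.
- venue_id=4, region=GN: no matching t2 row.
- venue_id=7, region=BQ: no matching t2 row.
- venue_id=4, region=GN: no matching t2 row.
- venue_id=9, region=JV: 1 matching t2 row(s), so 1 row(s) emitted.
- venue_id=5, region=BQ: no matching t2 row.
- plus 5 unmatched t2 row(s), each kept with NULL t1 columns.
After projecting and ordering:
t2.venue_id | t1.region
3 | NULL
3 | NULL
4 | NULL
8 | NULL
8 | NULL
9 | JV

(3, NULL); (3, NULL); (4, NULL); (8, NULL); (8, NULL); (9, JV)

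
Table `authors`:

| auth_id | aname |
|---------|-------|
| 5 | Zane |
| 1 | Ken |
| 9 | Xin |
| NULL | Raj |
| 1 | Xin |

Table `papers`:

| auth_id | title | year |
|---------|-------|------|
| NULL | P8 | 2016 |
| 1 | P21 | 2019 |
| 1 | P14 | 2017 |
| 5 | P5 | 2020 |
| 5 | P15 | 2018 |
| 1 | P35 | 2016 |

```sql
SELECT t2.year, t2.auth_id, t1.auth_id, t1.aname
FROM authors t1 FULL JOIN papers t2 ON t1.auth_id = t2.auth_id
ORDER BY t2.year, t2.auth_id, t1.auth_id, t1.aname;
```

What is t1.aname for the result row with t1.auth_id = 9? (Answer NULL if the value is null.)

Xin

FULL OUTER JOIN keeps every row from both sides; unmatched rows get NULL for the other side's columns.
Matching on t1.auth_id = t2.auth_id. A NULL in a compared column never satisfies the condition.
Matched pairs: 8; unmatched t1 rows kept: 2; unmatched t2 rows kept: 1.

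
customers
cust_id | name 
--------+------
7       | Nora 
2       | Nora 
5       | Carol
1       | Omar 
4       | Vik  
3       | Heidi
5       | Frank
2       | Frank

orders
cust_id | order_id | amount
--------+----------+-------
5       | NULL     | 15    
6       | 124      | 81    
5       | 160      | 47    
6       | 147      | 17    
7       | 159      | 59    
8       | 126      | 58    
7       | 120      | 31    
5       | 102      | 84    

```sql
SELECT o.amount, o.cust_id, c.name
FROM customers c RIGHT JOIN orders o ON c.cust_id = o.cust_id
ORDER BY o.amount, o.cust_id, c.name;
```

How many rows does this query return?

RIGHT JOIN keeps every row from `orders`; unmatched rows get NULL for `customers`'s columns.
Matching on c.cust_id = o.cust_id.
- cust_id=7: 2 matching o row(s), so 2 row(s) emitted.
- cust_id=2: no matching o row.
- cust_id=5: 3 matching o row(s), so 3 row(s) emitted.
- cust_id=1: no matching o row.
- cust_id=4: no matching o row.
- cust_id=3: no matching o row.
- cust_id=5: 3 matching o row(s), so 3 row(s) emitted.
- cust_id=2: no matching o row.
- 3 o row(s) had no c match → kept, c columns NULL.
Total: 8 matched + 3 padded = 11 rows.

11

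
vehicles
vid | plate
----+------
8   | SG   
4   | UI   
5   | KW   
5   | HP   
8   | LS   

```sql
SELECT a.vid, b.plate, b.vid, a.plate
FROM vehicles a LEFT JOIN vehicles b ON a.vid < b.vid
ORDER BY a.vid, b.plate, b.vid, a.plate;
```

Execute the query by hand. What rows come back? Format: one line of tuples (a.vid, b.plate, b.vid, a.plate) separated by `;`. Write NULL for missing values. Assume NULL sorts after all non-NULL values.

(4, HP, 5, UI); (4, KW, 5, UI); (4, LS, 8, UI); (4, SG, 8, UI); (5, LS, 8, HP); (5, LS, 8, KW); (5, SG, 8, HP); (5, SG, 8, KW); (8, NULL, NULL, LS); (8, NULL, NULL, SG)

LEFT JOIN keeps every row from `vehicles a`; unmatched rows get NULL for `vehicles b`'s columns.
Matching on a.vid < b.vid.
Matched pairs: 8; unmatched a rows kept: 2.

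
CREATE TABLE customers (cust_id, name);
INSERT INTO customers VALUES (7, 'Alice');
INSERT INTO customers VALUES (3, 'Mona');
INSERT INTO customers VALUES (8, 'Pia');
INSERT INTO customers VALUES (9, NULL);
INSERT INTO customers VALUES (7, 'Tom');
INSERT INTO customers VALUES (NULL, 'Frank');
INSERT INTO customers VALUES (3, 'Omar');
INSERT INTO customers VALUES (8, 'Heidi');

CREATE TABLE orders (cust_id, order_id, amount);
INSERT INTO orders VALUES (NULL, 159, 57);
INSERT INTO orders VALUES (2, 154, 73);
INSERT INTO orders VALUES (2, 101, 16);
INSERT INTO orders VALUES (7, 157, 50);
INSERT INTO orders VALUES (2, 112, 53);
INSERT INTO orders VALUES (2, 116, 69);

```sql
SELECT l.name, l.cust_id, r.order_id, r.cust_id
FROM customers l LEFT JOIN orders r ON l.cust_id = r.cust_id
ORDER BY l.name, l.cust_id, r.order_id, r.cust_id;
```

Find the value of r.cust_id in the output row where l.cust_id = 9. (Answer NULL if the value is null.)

LEFT JOIN keeps every row from `customers`; unmatched rows get NULL for `orders`'s columns.
Matching on l.cust_id = r.cust_id. A NULL in a compared column never satisfies the condition.
- l[0] cust_id=7 → 1 match(es) in r → 1 row(s).
- l[1] cust_id=3 → no match; kept with NULLs on the r side.
- l[2] cust_id=8 → no match; kept with NULLs on the r side.
- l[3] cust_id=9 → no match; kept with NULLs on the r side.
- l[4] cust_id=7 → 1 match(es) in r → 1 row(s).
- l[5] cust_id=NULL → no match; kept with NULLs on the r side.
- l[6] cust_id=3 → no match; kept with NULLs on the r side.
- l[7] cust_id=8 → no match; kept with NULLs on the r side.

NULL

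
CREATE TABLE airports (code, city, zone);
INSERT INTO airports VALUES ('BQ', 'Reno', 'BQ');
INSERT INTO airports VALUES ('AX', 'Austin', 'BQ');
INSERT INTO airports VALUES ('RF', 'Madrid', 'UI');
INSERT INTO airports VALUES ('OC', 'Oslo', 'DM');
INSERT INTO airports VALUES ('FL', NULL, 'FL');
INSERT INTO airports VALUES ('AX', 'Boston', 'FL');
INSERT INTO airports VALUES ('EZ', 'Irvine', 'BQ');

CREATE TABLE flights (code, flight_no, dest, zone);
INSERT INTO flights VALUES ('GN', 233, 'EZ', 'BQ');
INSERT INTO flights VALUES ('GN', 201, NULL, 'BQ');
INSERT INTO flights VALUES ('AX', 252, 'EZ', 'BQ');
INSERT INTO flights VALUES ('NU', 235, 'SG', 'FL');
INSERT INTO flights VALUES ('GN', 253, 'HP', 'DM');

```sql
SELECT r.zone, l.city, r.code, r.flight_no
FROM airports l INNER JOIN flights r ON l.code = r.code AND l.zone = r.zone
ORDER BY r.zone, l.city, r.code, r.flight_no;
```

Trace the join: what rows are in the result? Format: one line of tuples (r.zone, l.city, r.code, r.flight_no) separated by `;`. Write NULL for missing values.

INNER JOIN keeps only pairs where the ON condition holds.
Matching on l.code = r.code AND l.zone = r.zone.
- l[0] code=BQ, zone=BQ → no match; dropped.
- l[1] code=AX, zone=BQ → 1 match(es) in r → 1 row(s).
- l[2] code=RF, zone=UI → no match; dropped.
- l[3] code=OC, zone=DM → no match; dropped.
- l[4] code=FL, zone=FL → no match; dropped.
- l[5] code=AX, zone=FL → no match; dropped.
- l[6] code=EZ, zone=BQ → no match; dropped.
After projecting and ordering:
r.zone | l.city | r.code | r.flight_no
BQ | Austin | AX | 252

(BQ, Austin, AX, 252)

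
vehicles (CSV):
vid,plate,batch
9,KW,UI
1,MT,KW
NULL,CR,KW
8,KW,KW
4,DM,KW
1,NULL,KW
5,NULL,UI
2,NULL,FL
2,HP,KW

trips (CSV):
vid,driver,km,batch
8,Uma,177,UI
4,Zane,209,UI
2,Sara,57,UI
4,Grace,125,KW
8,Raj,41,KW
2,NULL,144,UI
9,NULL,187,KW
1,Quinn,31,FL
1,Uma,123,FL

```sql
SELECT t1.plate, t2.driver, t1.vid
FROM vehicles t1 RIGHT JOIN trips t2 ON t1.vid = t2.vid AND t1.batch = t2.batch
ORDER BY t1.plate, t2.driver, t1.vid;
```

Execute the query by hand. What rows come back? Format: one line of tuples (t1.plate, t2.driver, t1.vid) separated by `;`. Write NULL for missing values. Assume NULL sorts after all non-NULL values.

(DM, Grace, 4); (KW, Raj, 8); (NULL, Quinn, NULL); (NULL, Sara, NULL); (NULL, Uma, NULL); (NULL, Uma, NULL); (NULL, Zane, NULL); (NULL, NULL, NULL); (NULL, NULL, NULL)

RIGHT JOIN keeps every row from `trips`; unmatched rows get NULL for `vehicles`'s columns.
Matching on t1.vid = t2.vid AND t1.batch = t2.batch. A NULL in a compared column never satisfies the condition.
- vid=9, batch=UI: no matching t2 row.
- vid=1, batch=KW: no matching t2 row.
- vid=NULL, batch=KW: no matching t2 row.
- vid=8, batch=KW: 1 matching t2 row(s), so 1 row(s) emitted.
- vid=4, batch=KW: 1 matching t2 row(s), so 1 row(s) emitted.
- vid=1, batch=KW: no matching t2 row.
- vid=5, batch=UI: no matching t2 row.
- vid=2, batch=FL: no matching t2 row.
- vid=2, batch=KW: no matching t2 row.
- 7 row(s) from t2 found no t1 partner → padded with NULL.
After projecting and ordering:
t1.plate | t2.driver | t1.vid
DM | Grace | 4
KW | Raj | 8
NULL | Quinn | NULL
NULL | Sara | NULL
NULL | Uma | NULL
NULL | Uma | NULL
NULL | Zane | NULL
NULL | NULL | NULL
NULL | NULL | NULL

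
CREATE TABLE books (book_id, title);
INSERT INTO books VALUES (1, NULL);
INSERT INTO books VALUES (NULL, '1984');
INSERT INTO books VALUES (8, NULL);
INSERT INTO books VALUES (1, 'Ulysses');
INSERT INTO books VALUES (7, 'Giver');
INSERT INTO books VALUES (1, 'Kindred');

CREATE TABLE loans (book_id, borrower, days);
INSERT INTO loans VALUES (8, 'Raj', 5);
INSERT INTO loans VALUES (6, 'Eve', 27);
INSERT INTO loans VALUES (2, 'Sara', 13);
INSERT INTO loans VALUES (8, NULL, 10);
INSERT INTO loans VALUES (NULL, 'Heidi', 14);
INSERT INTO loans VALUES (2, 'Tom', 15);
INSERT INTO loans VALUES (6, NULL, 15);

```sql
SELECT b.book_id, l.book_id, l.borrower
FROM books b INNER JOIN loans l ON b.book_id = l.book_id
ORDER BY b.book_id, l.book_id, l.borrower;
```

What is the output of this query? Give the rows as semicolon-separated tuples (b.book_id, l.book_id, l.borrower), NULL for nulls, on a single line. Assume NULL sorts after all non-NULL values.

(8, 8, Raj); (8, 8, NULL)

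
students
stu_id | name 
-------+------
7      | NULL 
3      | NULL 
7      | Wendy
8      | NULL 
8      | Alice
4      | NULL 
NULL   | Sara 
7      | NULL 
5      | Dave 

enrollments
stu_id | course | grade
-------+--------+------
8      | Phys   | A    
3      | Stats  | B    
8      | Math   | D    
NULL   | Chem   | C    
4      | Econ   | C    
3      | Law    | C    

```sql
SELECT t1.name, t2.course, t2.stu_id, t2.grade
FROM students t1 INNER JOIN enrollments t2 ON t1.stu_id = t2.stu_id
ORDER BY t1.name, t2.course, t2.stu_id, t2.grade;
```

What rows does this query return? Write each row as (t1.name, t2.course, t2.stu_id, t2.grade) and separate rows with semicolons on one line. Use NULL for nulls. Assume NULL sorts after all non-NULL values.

(Alice, Math, 8, D); (Alice, Phys, 8, A); (NULL, Econ, 4, C); (NULL, Law, 3, C); (NULL, Math, 8, D); (NULL, Phys, 8, A); (NULL, Stats, 3, B)

INNER JOIN keeps only pairs where the ON condition holds.
Matching on t1.stu_id = t2.stu_id. A NULL in a compared column never satisfies the condition.
Matched pairs: 7.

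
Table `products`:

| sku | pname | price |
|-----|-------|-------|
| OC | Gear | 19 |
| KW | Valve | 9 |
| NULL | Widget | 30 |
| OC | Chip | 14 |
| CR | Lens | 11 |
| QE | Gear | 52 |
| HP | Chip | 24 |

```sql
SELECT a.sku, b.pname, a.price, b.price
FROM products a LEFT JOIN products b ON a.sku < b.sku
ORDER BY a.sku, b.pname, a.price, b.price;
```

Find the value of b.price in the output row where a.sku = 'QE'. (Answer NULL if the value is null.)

LEFT JOIN keeps every row from `products a`; unmatched rows get NULL for `products b`'s columns.
Matching on a.sku < b.sku. A NULL in a compared column never satisfies the condition.
- sku=OC: 1 matching b row(s), so 1 row(s) emitted.
- sku=KW: 3 matching b row(s), so 3 row(s) emitted.
- sku=NULL: no b row matches, row kept with b columns NULL.
- sku=OC: 1 matching b row(s), so 1 row(s) emitted.
- sku=CR: 5 matching b row(s), so 5 row(s) emitted.
- sku=QE: no b row matches, row kept with b columns NULL.
- sku=HP: 4 matching b row(s), so 4 row(s) emitted.

NULL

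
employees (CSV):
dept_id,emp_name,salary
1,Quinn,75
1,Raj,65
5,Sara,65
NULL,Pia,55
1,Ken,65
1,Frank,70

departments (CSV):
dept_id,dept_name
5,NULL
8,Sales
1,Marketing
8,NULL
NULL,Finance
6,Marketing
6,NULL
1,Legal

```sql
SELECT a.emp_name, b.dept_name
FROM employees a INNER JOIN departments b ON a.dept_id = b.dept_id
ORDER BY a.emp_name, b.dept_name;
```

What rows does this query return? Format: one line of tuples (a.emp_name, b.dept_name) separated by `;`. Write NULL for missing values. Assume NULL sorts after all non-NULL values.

(Frank, Legal); (Frank, Marketing); (Ken, Legal); (Ken, Marketing); (Quinn, Legal); (Quinn, Marketing); (Raj, Legal); (Raj, Marketing); (Sara, NULL)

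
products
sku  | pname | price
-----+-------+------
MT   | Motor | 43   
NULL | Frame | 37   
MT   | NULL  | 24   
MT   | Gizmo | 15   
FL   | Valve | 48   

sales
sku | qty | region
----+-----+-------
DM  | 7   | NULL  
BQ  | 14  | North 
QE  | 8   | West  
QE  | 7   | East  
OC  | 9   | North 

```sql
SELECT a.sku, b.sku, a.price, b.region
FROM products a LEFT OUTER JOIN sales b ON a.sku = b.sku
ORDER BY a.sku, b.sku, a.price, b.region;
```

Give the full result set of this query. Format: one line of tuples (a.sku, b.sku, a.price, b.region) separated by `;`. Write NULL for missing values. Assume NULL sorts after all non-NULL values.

LEFT JOIN keeps every row from `products`; unmatched rows get NULL for `sales`'s columns.
Matching on a.sku = b.sku. A NULL in a compared column never satisfies the condition.
- a (sku=MT) has no partner → padded with NULL.
- a (sku=NULL) has no partner → padded with NULL.
- a (sku=MT) has no partner → padded with NULL.
- a (sku=MT) has no partner → padded with NULL.
- a (sku=FL) has no partner → padded with NULL.
After projecting and ordering:
a.sku | b.sku | a.price | b.region
FL | NULL | 48 | NULL
MT | NULL | 15 | NULL
MT | NULL | 24 | NULL
MT | NULL | 43 | NULL
NULL | NULL | 37 | NULL

(FL, NULL, 48, NULL); (MT, NULL, 15, NULL); (MT, NULL, 24, NULL); (MT, NULL, 43, NULL); (NULL, NULL, 37, NULL)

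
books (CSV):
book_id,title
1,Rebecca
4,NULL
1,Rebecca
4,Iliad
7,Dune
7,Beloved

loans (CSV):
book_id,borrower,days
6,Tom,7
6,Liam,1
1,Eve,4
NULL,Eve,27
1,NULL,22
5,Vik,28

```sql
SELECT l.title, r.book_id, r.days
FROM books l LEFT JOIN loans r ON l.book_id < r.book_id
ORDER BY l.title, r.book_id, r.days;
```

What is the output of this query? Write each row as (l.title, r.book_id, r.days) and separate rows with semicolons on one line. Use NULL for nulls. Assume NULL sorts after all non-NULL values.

(Beloved, NULL, NULL); (Dune, NULL, NULL); (Iliad, 5, 28); (Iliad, 6, 1); (Iliad, 6, 7); (Rebecca, 5, 28); (Rebecca, 5, 28); (Rebecca, 6, 1); (Rebecca, 6, 1); (Rebecca, 6, 7); (Rebecca, 6, 7); (NULL, 5, 28); (NULL, 6, 1); (NULL, 6, 7)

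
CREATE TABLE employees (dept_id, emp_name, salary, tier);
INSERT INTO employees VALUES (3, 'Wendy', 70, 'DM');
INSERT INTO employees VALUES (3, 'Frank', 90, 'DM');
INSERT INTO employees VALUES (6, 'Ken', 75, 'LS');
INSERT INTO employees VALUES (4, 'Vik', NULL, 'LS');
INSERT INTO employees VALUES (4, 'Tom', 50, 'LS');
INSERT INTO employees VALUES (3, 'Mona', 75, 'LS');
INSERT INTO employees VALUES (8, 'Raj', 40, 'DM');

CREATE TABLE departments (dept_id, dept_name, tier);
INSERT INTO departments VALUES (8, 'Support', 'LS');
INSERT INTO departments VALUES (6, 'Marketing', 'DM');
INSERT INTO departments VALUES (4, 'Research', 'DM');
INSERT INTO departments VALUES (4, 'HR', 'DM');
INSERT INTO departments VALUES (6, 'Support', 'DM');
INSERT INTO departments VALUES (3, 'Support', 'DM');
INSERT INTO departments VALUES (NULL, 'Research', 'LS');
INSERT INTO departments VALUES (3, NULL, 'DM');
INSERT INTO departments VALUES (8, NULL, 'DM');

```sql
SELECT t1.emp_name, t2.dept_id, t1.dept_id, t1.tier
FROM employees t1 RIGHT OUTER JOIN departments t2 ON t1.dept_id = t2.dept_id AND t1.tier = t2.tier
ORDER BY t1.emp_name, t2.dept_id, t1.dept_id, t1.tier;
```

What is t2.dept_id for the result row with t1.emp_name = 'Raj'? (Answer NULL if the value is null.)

RIGHT JOIN keeps every row from `departments`; unmatched rows get NULL for `employees`'s columns.
Matching on t1.dept_id = t2.dept_id AND t1.tier = t2.tier. A NULL in a compared column never satisfies the condition.
Matched pairs: 5; unmatched t2 rows kept: 6.

8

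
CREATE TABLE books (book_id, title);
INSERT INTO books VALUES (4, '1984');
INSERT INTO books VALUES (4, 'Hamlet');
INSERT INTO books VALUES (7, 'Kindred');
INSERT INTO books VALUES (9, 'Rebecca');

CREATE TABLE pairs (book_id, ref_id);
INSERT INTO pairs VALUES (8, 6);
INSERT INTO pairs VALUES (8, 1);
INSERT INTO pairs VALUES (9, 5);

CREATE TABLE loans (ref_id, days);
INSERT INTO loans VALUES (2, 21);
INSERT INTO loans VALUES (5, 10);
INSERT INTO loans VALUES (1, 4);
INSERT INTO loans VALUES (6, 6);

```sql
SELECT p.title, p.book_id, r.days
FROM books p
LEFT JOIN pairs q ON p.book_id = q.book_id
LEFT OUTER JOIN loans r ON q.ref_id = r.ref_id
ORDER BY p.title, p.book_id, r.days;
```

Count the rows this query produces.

4

Joins associate left-to-right: books LEFT JOIN pairs on book_id gives 4 intermediate row(s).
Then LEFT JOIN `loans r` on ref_id: each of those 4 rows is kept; rows whose q.ref_id has no match in r get NULL for r's columns.
Result: 4 row(s).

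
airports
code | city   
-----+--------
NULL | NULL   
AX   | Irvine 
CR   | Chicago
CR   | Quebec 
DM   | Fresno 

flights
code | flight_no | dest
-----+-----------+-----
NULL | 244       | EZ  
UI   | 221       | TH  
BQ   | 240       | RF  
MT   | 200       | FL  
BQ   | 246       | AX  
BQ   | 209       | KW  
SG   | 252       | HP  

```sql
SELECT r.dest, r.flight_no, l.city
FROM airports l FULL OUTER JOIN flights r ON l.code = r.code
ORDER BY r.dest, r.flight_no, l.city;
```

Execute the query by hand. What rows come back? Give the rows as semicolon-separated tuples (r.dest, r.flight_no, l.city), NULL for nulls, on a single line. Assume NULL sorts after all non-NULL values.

FULL OUTER JOIN keeps every row from both sides; unmatched rows get NULL for the other side's columns.
Matching on l.code = r.code. A NULL in a compared column never satisfies the condition.
- l (code=NULL) has no partner → padded with NULL.
- l (code=AX) has no partner → padded with NULL.
- l (code=CR) has no partner → padded with NULL.
- l (code=CR) has no partner → padded with NULL.
- l (code=DM) has no partner → padded with NULL.
- plus 7 unmatched r row(s), each kept with NULL l columns.

(AX, 246, NULL); (EZ, 244, NULL); (FL, 200, NULL); (HP, 252, NULL); (KW, 209, NULL); (RF, 240, NULL); (TH, 221, NULL); (NULL, NULL, Chicago); (NULL, NULL, Fresno); (NULL, NULL, Irvine); (NULL, NULL, Quebec); (NULL, NULL, NULL)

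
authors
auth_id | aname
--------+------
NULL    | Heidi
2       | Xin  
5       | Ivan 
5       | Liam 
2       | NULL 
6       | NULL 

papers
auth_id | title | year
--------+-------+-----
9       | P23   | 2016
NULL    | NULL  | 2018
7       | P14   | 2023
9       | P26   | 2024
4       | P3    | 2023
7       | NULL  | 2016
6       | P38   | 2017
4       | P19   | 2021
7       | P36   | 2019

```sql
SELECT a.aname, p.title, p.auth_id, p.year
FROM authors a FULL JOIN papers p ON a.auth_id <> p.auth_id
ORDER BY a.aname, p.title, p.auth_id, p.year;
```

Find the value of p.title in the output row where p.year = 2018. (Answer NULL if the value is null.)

FULL OUTER JOIN keeps every row from both sides; unmatched rows get NULL for the other side's columns.
Matching on a.auth_id <> p.auth_id. A NULL in a compared column never satisfies the condition.
- a (auth_id=NULL) has no partner → padded with NULL.
- a (auth_id=2) pairs with 8 row(s) of p.
- a (auth_id=5) pairs with 8 row(s) of p.
- a (auth_id=5) pairs with 8 row(s) of p.
- a (auth_id=2) pairs with 8 row(s) of p.
- a (auth_id=6) pairs with 7 row(s) of p.
- plus 1 unmatched p row(s), each kept with NULL a columns.

NULL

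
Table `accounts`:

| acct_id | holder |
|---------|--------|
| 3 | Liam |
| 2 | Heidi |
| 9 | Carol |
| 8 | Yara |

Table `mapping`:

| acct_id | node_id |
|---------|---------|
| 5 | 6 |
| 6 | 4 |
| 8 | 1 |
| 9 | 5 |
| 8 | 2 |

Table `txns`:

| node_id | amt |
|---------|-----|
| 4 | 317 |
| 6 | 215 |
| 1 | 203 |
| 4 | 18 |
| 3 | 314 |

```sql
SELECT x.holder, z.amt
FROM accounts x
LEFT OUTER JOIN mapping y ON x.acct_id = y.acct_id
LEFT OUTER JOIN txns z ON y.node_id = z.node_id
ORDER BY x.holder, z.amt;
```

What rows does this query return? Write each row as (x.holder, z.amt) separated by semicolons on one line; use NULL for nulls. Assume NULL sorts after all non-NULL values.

(Carol, NULL); (Heidi, NULL); (Liam, NULL); (Yara, 203); (Yara, NULL)

Step 1 — x LEFT JOIN y on acct_id → 5 row(s).
Then LEFT JOIN `txns z` on node_id: each of those 5 rows is kept; rows whose y.node_id has no match in z get NULL for z's columns.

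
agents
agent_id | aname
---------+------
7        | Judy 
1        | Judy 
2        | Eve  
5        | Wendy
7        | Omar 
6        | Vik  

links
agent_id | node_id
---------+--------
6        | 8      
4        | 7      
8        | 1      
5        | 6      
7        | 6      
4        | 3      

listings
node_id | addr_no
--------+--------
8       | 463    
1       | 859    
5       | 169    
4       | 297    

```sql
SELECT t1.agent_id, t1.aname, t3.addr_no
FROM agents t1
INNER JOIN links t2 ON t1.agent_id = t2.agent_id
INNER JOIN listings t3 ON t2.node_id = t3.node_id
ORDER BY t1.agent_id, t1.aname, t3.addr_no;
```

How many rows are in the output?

1

Evaluate left to right. First `agents t1 INNER JOIN links t2` on agent_id: 4 row(s).
Then INNER JOIN `listings t3` on node_id: keep only rows whose t2.node_id appears in t3.
Result: 1 row(s).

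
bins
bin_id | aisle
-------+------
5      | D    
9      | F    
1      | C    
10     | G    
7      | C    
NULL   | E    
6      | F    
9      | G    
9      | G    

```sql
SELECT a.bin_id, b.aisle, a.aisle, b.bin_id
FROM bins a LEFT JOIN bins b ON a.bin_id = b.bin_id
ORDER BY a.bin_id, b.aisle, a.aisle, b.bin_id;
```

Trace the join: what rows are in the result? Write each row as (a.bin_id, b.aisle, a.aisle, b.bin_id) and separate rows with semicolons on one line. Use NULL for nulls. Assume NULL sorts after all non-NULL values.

LEFT JOIN keeps every row from `bins a`; unmatched rows get NULL for `bins b`'s columns.
Matching on a.bin_id = b.bin_id. A NULL in a compared column never satisfies the condition.
Matched pairs: 14; unmatched a rows kept: 1.

(1, C, C, 1); (5, D, D, 5); (6, F, F, 6); (7, C, C, 7); (9, F, F, 9); (9, F, G, 9); (9, F, G, 9); (9, G, F, 9); (9, G, F, 9); (9, G, G, 9); (9, G, G, 9); (9, G, G, 9); (9, G, G, 9); (10, G, G, 10); (NULL, NULL, E, NULL)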